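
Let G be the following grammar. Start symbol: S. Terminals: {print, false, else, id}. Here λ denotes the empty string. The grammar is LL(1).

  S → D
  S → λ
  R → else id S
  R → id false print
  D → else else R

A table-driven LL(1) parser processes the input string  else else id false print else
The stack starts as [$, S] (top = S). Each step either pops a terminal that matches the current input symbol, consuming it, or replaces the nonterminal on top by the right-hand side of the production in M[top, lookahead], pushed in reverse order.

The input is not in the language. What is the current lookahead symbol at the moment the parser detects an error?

     Stack             Input                            Action
  1  $ S               else else id false print else $  expand S → D
  2  $ D               else else id false print else $  expand D → else else R
  3  $ R else else     else else id false print else $  match else
  4  $ R else          else id false print else $       match else
  5  $ R               id false print else $            expand R → id false print
  6  $ print false id  id false print else $            match id
  7  $ print false     false print else $               match false
  8  $ print           print else $                     match print
  9  $                 else $                           error: stack empty but input remains

else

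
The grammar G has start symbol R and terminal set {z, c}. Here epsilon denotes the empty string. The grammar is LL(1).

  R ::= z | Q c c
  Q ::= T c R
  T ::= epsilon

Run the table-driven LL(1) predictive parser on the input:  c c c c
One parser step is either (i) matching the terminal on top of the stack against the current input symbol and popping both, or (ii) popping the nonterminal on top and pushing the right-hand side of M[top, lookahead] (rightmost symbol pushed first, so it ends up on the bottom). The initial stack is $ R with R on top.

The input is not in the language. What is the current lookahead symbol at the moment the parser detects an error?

step 1: stack=$ R  input=c c c c $  — expand R ::= Q c c
step 2: stack=$ c c Q  input=c c c c $  — expand Q ::= T c R
step 3: stack=$ c c R c T  input=c c c c $  — expand T ::= epsilon
step 4: stack=$ c c R c  input=c c c c $  — match c
step 5: stack=$ c c R  input=c c c $  — expand R ::= Q c c
step 6: stack=$ c c c c Q  input=c c c $  — expand Q ::= T c R
step 7: stack=$ c c c c R c T  input=c c c $  — expand T ::= epsilon
step 8: stack=$ c c c c R c  input=c c c $  — match c
step 9: stack=$ c c c c R  input=c c $  — expand R ::= Q c c
step 10: stack=$ c c c c c c Q  input=c c $  — expand Q ::= T c R
step 11: stack=$ c c c c c c R c T  input=c c $  — expand T ::= epsilon
step 12: stack=$ c c c c c c R c  input=c c $  — match c
step 13: stack=$ c c c c c c R  input=c $  — expand R ::= Q c c
step 14: stack=$ c c c c c c c c Q  input=c $  — expand Q ::= T c R
step 15: stack=$ c c c c c c c c R c T  input=c $  — expand T ::= epsilon
step 16: stack=$ c c c c c c c c R c  input=c $  — match c
step 17: stack=$ c c c c c c c c R  input=$  — error: M[R, $] is empty

$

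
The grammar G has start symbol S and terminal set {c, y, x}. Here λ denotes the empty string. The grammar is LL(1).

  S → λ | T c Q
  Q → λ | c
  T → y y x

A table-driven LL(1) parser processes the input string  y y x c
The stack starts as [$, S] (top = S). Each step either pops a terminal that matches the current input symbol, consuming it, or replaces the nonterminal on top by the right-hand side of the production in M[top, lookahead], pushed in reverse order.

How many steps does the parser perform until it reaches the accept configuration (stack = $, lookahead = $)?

7

step 1: stack=$ S  input=y y x c $  — expand S → T c Q
step 2: stack=$ Q c T  input=y y x c $  — expand T → y y x
step 3: stack=$ Q c x y y  input=y y x c $  — match y
step 4: stack=$ Q c x y  input=y x c $  — match y
step 5: stack=$ Q c x  input=x c $  — match x
step 6: stack=$ Q c  input=c $  — match c
step 7: stack=$ Q  input=$  — expand Q → λ
Accept reached after 7 steps.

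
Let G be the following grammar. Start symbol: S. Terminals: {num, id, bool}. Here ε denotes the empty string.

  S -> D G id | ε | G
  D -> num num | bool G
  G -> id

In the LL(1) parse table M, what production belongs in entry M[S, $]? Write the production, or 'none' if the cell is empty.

FIRST(D): from D->num num we get {num}; from D->bool G we get {bool}. So FIRST(D) = {bool, num}.
FIRST(G): from G->id we get {id}. So FIRST(G) = {id}.
FIRST(S): from S->D G id we get {bool, num}; from S->ε we get {ε}; from S->G we get {id}. So FIRST(S) = {ε, bool, id, num}.
FOLLOW(S) includes $ since S is the start symbol.
FOLLOW(S): S appears on no right-hand side. Thus FOLLOW(S) = {$}.
For S -> D G id: FIRST(D G id) = {bool, num}, so it goes in M[S, t] for t ∈ {bool, num}.
For S -> ε: FIRST(ε) = {ε}, so it goes in M[S, t] for t ∈ {}; since ε ∈ FIRST, also for every t ∈ FOLLOW(S) = {$}.
For S -> G: FIRST(G) = {id}, so it goes in M[S, t] for t ∈ {id}.

S -> ε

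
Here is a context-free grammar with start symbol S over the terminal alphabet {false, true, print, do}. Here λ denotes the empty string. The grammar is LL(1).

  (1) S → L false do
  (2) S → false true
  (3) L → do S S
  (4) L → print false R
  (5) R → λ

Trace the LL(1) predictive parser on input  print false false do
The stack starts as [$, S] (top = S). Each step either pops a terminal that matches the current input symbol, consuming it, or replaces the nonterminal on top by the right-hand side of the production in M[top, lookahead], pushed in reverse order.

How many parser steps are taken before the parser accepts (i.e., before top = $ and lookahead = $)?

7

step 1: stack=$ S  input=print false false do $  — expand S → L false do
step 2: stack=$ do false L  input=print false false do $  — expand L → print false R
step 3: stack=$ do false R false print  input=print false false do $  — match print
step 4: stack=$ do false R false  input=false false do $  — match false
step 5: stack=$ do false R  input=false do $  — expand R → λ
step 6: stack=$ do false  input=false do $  — match false
step 7: stack=$ do  input=do $  — match do
Accept reached after 7 steps.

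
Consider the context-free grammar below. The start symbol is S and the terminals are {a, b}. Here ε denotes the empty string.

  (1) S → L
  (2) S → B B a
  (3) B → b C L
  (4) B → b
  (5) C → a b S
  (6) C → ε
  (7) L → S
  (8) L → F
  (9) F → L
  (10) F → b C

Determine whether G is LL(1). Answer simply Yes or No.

No

FIRST(S) = {b}
FIRST(B) = {b}
FIRST(C) = {ε, a}
FIRST(L) = {b}
FIRST(F) = {b}
FOLLOW(S) = {$, a, b}
FOLLOW(B) = {a, b}
FOLLOW(C) = {$, a, b}
FOLLOW(L) = {$, a, b}
FOLLOW(F) = {$, a, b}
Cell M[B, b] receives both B → b C L and B → b — the grammar is not LL(1).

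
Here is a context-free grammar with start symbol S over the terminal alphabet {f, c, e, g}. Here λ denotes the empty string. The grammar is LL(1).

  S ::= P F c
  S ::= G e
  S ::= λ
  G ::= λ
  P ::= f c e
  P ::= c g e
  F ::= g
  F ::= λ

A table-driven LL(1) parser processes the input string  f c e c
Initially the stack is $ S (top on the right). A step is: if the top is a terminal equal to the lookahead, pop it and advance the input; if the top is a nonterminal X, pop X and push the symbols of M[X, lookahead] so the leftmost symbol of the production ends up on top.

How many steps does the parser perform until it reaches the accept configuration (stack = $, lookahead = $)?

7

     Stack        Input      Action
  1  $ S          f c e c $  expand S ::= P F c
  2  $ c F P      f c e c $  expand P ::= f c e
  3  $ c F e c f  f c e c $  match f
  4  $ c F e c    c e c $    match c
  5  $ c F e      e c $      match e
  6  $ c F        c $        expand F ::= λ
  7  $ c          c $        match c
Accept reached after 7 steps.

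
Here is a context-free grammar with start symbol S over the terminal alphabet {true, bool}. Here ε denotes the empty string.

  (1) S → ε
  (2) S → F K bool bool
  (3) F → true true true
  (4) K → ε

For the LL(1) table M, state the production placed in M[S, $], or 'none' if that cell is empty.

FIRST(F) = {true}
FIRST(K) = {ε}
FIRST(S) = {ε, true}  (via F K bool bool)
FOLLOW(S) includes $ since S is the start symbol.
FOLLOW(S): S appears on no right-hand side. Thus FOLLOW(S) = {$}.
For S → ε: FIRST(ε) = {ε}, so it goes in M[S, t] for t ∈ {}; since ε ∈ FIRST, also for every t ∈ FOLLOW(S) = {$}.
For S → F K bool bool: FIRST(F K bool bool) = {true}, so it goes in M[S, t] for t ∈ {true}.

S → ε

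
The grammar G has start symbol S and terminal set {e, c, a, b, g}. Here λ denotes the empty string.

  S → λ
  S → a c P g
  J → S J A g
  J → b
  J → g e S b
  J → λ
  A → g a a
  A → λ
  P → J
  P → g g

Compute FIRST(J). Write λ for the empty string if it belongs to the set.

FIRST(S) = {λ, a}
FIRST(A) = {λ, g}
FIRST(J) = {λ, a, b, g}  (via S J A g)
FIRST(P) = {λ, a, b, g}  (via J)

{λ, a, b, g}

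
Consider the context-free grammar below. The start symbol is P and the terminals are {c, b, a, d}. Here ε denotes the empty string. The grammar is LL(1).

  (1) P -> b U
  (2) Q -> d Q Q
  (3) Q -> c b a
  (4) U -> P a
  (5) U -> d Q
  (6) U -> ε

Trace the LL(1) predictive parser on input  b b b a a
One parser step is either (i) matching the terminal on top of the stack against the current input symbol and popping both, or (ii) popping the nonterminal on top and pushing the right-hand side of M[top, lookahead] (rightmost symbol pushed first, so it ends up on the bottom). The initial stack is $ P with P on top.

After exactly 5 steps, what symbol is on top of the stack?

step 1: stack=$ P  input=b b b a a $  — expand P -> b U
step 2: stack=$ U b  input=b b b a a $  — match b
step 3: stack=$ U  input=b b a a $  — expand U -> P a
step 4: stack=$ a P  input=b b a a $  — expand P -> b U
step 5: stack=$ a U b  input=b b a a $  — match b
Stack after step 5: $ a U (top = U).

U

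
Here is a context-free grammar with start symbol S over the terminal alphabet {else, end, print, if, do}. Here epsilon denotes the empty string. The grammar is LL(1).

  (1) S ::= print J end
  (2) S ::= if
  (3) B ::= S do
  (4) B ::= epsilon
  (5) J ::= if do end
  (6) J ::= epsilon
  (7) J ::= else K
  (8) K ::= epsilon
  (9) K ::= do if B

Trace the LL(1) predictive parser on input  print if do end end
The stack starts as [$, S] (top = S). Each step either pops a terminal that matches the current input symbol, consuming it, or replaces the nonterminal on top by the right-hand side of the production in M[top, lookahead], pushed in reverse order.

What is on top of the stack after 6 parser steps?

end

     Stack            Input                  Action
  1  $ S              print if do end end $  expand S ::= print J end
  2  $ end J print    print if do end end $  match print
  3  $ end J          if do end end $        expand J ::= if do end
  4  $ end end do if  if do end end $        match if
  5  $ end end do     do end end $           match do
  6  $ end end        end end $              match end
Stack after step 6: $ end (top = end).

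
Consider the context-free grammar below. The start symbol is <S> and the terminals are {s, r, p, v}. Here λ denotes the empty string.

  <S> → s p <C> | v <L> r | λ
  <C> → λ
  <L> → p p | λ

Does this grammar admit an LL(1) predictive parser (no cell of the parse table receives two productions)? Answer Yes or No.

Yes

FIRST(<S>) = {λ, s, v}
FIRST(<C>) = {λ}
FIRST(<L>) = {λ, p}
FOLLOW(<S>) = {$}
FOLLOW(<C>) = {$}
FOLLOW(<L>) = {r}
Each cell of M receives at most one production.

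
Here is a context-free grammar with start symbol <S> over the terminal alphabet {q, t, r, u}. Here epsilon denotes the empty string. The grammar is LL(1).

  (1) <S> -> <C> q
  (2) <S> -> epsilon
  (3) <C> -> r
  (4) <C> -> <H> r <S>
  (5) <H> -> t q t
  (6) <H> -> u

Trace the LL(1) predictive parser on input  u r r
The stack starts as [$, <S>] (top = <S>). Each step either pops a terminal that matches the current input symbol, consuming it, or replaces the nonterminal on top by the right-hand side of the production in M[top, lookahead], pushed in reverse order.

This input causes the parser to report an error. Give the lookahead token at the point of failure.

$

     Stack          Input    Action
  1  $ <S>          u r r $  expand <S> -> <C> q
  2  $ q <C>        u r r $  expand <C> -> <H> r <S>
  3  $ q <S> r <H>  u r r $  expand <H> -> u
  4  $ q <S> r u    u r r $  match u
  5  $ q <S> r      r r $    match r
  6  $ q <S>        r $      expand <S> -> <C> q
  7  $ q q <C>      r $      expand <C> -> r
  8  $ q q r        r $      match r
  9  $ q q          $        error: top is terminal q but lookahead is $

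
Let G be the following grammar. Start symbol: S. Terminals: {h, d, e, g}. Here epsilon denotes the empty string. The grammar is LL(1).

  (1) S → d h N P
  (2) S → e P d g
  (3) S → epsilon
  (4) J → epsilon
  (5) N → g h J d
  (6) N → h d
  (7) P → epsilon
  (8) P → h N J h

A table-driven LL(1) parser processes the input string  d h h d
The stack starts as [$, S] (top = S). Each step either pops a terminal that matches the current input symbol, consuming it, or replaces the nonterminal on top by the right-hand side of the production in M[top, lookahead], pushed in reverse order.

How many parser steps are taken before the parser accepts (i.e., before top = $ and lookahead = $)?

7

     Stack      Input      Action
  1  $ S        d h h d $  expand S → d h N P
  2  $ P N h d  d h h d $  match d
  3  $ P N h    h h d $    match h
  4  $ P N      h d $      expand N → h d
  5  $ P d h    h d $      match h
  6  $ P d      d $        match d
  7  $ P        $          expand P → epsilon
Accept reached after 7 steps.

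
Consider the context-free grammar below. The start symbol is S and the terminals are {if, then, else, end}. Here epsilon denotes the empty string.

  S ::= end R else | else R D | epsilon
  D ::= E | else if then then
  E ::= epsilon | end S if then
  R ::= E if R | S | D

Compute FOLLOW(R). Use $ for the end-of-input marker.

FIRST(S): from S::=end R else we get {end}; from S::=else R D we get {else}; from S::=epsilon we get {epsilon}. So FIRST(S) = {epsilon, else, end}.
FIRST(E): from E::=epsilon we get {epsilon}; from E::=end S if then we get {end}. So FIRST(E) = {epsilon, end}.
FIRST(D): from D::=E we get {epsilon, end}; from D::=else if then then we get {else}. So FIRST(D) = {epsilon, else, end}.
FIRST(R): from R::=E if R we get {end, if}; from R::=S we get {epsilon, else, end}; from R::=D we get {epsilon, else, end}. So FIRST(R) = {epsilon, else, end, if}.
FOLLOW(S) includes $ since S is the start symbol.
FOLLOW(S): in E::=end S if then, S is followed by if then with FIRST {if}; in R::=S, the suffix after S is empty, so FOLLOW(S) ⊇ FOLLOW(R) = {$, else, end, if}. Thus FOLLOW(S) = {$, else, end, if}.
FOLLOW(R): in S::=end R else, R is followed by else with FIRST {else}; in S::=else R D, R is followed by D with FIRST {epsilon, else, end}; in S::=else R D, the suffix after R is nullable, so FOLLOW(R) ⊇ FOLLOW(S) = {$, else, end, if}; in R::=E if R, the suffix after R is empty (adds nothing new). Thus FOLLOW(R) = {$, else, end, if}.
FOLLOW(D): in S::=else R D, the suffix after D is empty, so FOLLOW(D) ⊇ FOLLOW(S) = {$, else, end, if}; in R::=D, the suffix after D is empty, so FOLLOW(D) ⊇ FOLLOW(R) = {$, else, end, if}. Thus FOLLOW(D) = {$, else, end, if}.
FOLLOW(E): in D::=E, the suffix after E is empty, so FOLLOW(E) ⊇ FOLLOW(D) = {$, else, end, if}; in R::=E if R, E is followed by if R with FIRST {if}. Thus FOLLOW(E) = {$, else, end, if}.

{$, else, end, if}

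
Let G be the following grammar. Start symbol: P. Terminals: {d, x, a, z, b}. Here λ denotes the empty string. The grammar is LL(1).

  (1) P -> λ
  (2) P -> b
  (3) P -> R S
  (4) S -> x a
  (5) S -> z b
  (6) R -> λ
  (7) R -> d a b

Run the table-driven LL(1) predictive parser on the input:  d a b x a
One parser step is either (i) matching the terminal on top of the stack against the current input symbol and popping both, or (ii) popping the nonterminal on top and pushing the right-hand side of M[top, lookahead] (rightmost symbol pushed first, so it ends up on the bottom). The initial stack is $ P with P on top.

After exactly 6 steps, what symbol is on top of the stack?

     Stack      Input        Action
  1  $ P        d a b x a $  expand P -> R S
  2  $ S R      d a b x a $  expand R -> d a b
  3  $ S b a d  d a b x a $  match d
  4  $ S b a    a b x a $    match a
  5  $ S b      b x a $      match b
  6  $ S        x a $        expand S -> x a
Stack after step 6: $ a x (top = x).

x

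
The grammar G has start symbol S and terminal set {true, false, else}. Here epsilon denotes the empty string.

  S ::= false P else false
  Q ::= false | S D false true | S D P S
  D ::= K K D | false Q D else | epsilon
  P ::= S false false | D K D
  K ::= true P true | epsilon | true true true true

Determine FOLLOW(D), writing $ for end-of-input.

{else, false, true}

FIRST(S) = {false}
FIRST(K) = {epsilon, true}
FIRST(Q) = {false}  (via S D false true, S D P S)
FIRST(D) = {epsilon, false, true}  (via K K D)
FIRST(P) = {epsilon, false, true}  (via S false false, D K D)
FOLLOW(S) includes $ since S is the start symbol.
FOLLOW(Q): in D::=false Q D else, Q is followed by D else with FIRST {else, false, true}. Thus FOLLOW(Q) = {else, false, true}.
FOLLOW(S): in Q::=S D false true, S is followed by D false true with FIRST {false, true}; in Q::=S D P S (occurrence 1), S is followed by D P S with FIRST {false, true}; in Q::=S D P S (occurrence 2), the suffix after S is empty, so FOLLOW(S) ⊇ FOLLOW(Q) = {else, false, true}; in P::=S false false, S is followed by false false with FIRST {false}. Thus FOLLOW(S) = {$, else, false, true}.
FOLLOW(P): in S::=false P else false, P is followed by else false with FIRST {else}; in Q::=S D P S, P is followed by S with FIRST {false}; in K::=true P true, P is followed by true with FIRST {true}. Thus FOLLOW(P) = {else, false, true}.
FOLLOW(D): in Q::=S D false true, D is followed by false true with FIRST {false}; in Q::=S D P S, D is followed by P S with FIRST {false, true}; in D::=K K D, the suffix after D is empty (adds nothing new); in D::=false Q D else, D is followed by else with FIRST {else}; in P::=D K D (occurrence 1), D is followed by K D with FIRST {epsilon, false, true}; in P::=D K D (occurrence 1), the suffix after D is nullable, so FOLLOW(D) ⊇ FOLLOW(P) = {else, false, true}; in P::=D K D (occurrence 2), the suffix after D is empty, so FOLLOW(D) ⊇ FOLLOW(P) = {else, false, true}. Thus FOLLOW(D) = {else, false, true}.
FOLLOW(K): in D::=K K D (occurrence 1), K is followed by K D with FIRST {epsilon, false, true}; in D::=K K D (occurrence 1), the suffix after K is nullable, so FOLLOW(K) ⊇ FOLLOW(D) = {else, false, true}; in D::=K K D (occurrence 2), K is followed by D with FIRST {epsilon, false, true}; in D::=K K D (occurrence 2), the suffix after K is nullable, so FOLLOW(K) ⊇ FOLLOW(D) = {else, false, true}; in P::=D K D, K is followed by D with FIRST {epsilon, false, true}; in P::=D K D, the suffix after K is nullable, so FOLLOW(K) ⊇ FOLLOW(P) = {else, false, true}. Thus FOLLOW(K) = {else, false, true}.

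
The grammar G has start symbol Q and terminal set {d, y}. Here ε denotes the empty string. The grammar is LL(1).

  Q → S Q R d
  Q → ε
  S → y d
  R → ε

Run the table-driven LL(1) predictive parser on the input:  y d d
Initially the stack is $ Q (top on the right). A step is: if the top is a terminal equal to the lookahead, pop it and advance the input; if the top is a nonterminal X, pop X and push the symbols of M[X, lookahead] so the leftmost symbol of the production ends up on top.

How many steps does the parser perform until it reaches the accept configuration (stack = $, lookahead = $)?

7

     Stack        Input    Action
  1  $ Q          y d d $  expand Q → S Q R d
  2  $ d R Q S    y d d $  expand S → y d
  3  $ d R Q d y  y d d $  match y
  4  $ d R Q d    d d $    match d
  5  $ d R Q      d $      expand Q → ε
  6  $ d R        d $      expand R → ε
  7  $ d          d $      match d
Accept reached after 7 steps.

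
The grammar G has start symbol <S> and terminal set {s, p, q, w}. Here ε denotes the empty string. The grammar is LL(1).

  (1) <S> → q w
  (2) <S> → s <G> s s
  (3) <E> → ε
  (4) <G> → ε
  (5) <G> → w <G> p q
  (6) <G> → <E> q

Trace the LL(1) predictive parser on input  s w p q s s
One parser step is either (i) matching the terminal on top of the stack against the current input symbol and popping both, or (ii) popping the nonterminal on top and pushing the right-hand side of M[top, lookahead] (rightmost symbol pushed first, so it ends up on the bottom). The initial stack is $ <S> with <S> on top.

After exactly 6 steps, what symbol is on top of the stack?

q

step 1: stack=$ <S>  input=s w p q s s $  — expand <S> → s <G> s s
step 2: stack=$ s s <G> s  input=s w p q s s $  — match s
step 3: stack=$ s s <G>  input=w p q s s $  — expand <G> → w <G> p q
step 4: stack=$ s s q p <G> w  input=w p q s s $  — match w
step 5: stack=$ s s q p <G>  input=p q s s $  — expand <G> → ε
step 6: stack=$ s s q p  input=p q s s $  — match p
Stack after step 6: $ s s q (top = q).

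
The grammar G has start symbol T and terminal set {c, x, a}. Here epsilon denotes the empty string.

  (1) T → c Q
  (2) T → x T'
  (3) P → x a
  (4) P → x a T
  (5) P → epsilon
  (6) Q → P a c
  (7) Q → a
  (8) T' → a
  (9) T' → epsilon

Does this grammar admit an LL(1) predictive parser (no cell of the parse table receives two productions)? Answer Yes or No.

FIRST(T) = {c, x}
FIRST(P) = {epsilon, x}
FIRST(Q) = {a, x}
FIRST(T') = {epsilon, a}
FOLLOW(T) = {$, a}
FOLLOW(P) = {a}
FOLLOW(Q) = {$, a}
FOLLOW(T') = {$, a}
Cell M[P, x] receives both P → x a and P → x a T — the grammar is not LL(1).

No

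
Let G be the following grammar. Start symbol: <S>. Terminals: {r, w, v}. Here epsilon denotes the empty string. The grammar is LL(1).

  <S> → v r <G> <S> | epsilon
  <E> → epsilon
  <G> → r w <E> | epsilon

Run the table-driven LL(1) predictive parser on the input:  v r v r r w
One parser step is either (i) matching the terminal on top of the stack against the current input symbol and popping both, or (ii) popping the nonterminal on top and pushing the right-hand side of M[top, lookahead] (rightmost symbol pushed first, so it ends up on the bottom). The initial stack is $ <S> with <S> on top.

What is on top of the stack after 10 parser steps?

      Stack          Input          Action
   1  $ <S>          v r v r r w $  expand <S> → v r <G> <S>
   2  $ <S> <G> r v  v r v r r w $  match v
   3  $ <S> <G> r    r v r r w $    match r
   4  $ <S> <G>      v r r w $      expand <G> → epsilon
   5  $ <S>          v r r w $      expand <S> → v r <G> <S>
   6  $ <S> <G> r v  v r r w $      match v
   7  $ <S> <G> r    r r w $        match r
   8  $ <S> <G>      r w $          expand <G> → r w <E>
   9  $ <S> <E> w r  r w $          match r
  10  $ <S> <E> w    w $            match w
Stack after step 10: $ <S> <E> (top = <E>).

<E>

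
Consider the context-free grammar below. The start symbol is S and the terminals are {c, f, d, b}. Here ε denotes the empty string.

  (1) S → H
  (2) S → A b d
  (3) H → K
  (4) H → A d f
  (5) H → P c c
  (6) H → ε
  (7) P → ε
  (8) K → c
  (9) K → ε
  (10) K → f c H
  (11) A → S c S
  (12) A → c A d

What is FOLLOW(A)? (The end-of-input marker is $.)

FIRST(P): from P→ε we get {ε}. So FIRST(P) = {ε}.
FIRST(K): from K→c we get {c}; from K→ε we get {ε}; from K→f c H we get {f}. So FIRST(K) = {ε, c, f}.
FIRST(S): from S→H we get {ε, c, f}; from S→A b d we get {c, f}. So FIRST(S) = {ε, c, f}.
FIRST(A): from A→S c S we get {c, f}; from A→c A d we get {c}. So FIRST(A) = {c, f}.
FIRST(H): from H→K we get {ε, c, f}; from H→A d f we get {c, f}; from H→P c c we get {c}; from H→ε we get {ε}. So FIRST(H) = {ε, c, f}.
FOLLOW(S) includes $ since S is the start symbol.
FOLLOW(P): in H→P c c, P is followed by c c with FIRST {c}. Thus FOLLOW(P) = {c}.
FOLLOW(A): in S→A b d, A is followed by b d with FIRST {b}; in H→A d f, A is followed by d f with FIRST {d}; in A→c A d, A is followed by d with FIRST {d}. Thus FOLLOW(A) = {b, d}.
FOLLOW(S): in A→S c S (occurrence 1), S is followed by c S with FIRST {c}; in A→S c S (occurrence 2), the suffix after S is empty, so FOLLOW(S) ⊇ FOLLOW(A) = {b, d}. Thus FOLLOW(S) = {$, b, c, d}.
FOLLOW(H): in S→H, the suffix after H is empty, so FOLLOW(H) ⊇ FOLLOW(S) = {$, b, c, d}; in K→f c H, the suffix after H is empty, so FOLLOW(H) ⊇ FOLLOW(K) = {$, b, c, d}. Thus FOLLOW(H) = {$, b, c, d}.
FOLLOW(K): in H→K, the suffix after K is empty, so FOLLOW(K) ⊇ FOLLOW(H) = {$, b, c, d}. Thus FOLLOW(K) = {$, b, c, d}.

{b, d}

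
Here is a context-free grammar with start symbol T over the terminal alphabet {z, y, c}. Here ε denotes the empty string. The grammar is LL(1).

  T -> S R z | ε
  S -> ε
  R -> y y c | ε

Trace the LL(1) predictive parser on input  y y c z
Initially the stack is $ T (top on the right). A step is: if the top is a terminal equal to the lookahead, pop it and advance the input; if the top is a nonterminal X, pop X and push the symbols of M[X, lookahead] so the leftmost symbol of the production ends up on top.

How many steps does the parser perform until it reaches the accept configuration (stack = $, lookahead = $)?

7

step 1: stack=$ T  input=y y c z $  — expand T -> S R z
step 2: stack=$ z R S  input=y y c z $  — expand S -> ε
step 3: stack=$ z R  input=y y c z $  — expand R -> y y c
step 4: stack=$ z c y y  input=y y c z $  — match y
step 5: stack=$ z c y  input=y c z $  — match y
step 6: stack=$ z c  input=c z $  — match c
step 7: stack=$ z  input=z $  — match z
Accept reached after 7 steps.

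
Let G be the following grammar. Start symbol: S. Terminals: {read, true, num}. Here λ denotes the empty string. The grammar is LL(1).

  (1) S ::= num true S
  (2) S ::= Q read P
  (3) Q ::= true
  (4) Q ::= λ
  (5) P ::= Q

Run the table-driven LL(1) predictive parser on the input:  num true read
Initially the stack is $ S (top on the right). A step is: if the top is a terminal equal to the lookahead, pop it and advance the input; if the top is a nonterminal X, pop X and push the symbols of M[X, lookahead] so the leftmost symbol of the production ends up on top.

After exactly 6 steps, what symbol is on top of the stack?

step 1: stack=$ S  input=num true read $  — expand S ::= num true S
step 2: stack=$ S true num  input=num true read $  — match num
step 3: stack=$ S true  input=true read $  — match true
step 4: stack=$ S  input=read $  — expand S ::= Q read P
step 5: stack=$ P read Q  input=read $  — expand Q ::= λ
step 6: stack=$ P read  input=read $  — match read
Stack after step 6: $ P (top = P).

P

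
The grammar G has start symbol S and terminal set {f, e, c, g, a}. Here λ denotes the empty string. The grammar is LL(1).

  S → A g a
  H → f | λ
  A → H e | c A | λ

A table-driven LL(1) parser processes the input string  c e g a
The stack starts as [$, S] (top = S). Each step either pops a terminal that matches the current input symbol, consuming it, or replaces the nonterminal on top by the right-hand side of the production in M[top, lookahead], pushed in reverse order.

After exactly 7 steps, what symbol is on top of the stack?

a

step 1: stack=$ S  input=c e g a $  — expand S → A g a
step 2: stack=$ a g A  input=c e g a $  — expand A → c A
step 3: stack=$ a g A c  input=c e g a $  — match c
step 4: stack=$ a g A  input=e g a $  — expand A → H e
step 5: stack=$ a g e H  input=e g a $  — expand H → λ
step 6: stack=$ a g e  input=e g a $  — match e
step 7: stack=$ a g  input=g a $  — match g
Stack after step 7: $ a (top = a).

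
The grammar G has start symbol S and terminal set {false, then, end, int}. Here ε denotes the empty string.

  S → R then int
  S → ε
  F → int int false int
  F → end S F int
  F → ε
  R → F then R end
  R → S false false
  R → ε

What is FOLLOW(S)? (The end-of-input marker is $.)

{$, end, false, int}

FIRST(F): from F→int int false int we get {int}; from F→end S F int we get {end}; from F→ε we get {ε}. So FIRST(F) = {ε, end, int}.
FIRST(S): from S→R then int we get {end, false, int, then}; from S→ε we get {ε}. So FIRST(S) = {ε, end, false, int, then}.
FIRST(R): from R→F then R end we get {end, int, then}; from R→S false false we get {end, false, int, then}; from R→ε we get {ε}. So FIRST(R) = {ε, end, false, int, then}.
FOLLOW(S) includes $ since S is the start symbol.
FOLLOW(S): in F→end S F int, S is followed by F int with FIRST {end, int}; in R→S false false, S is followed by false false with FIRST {false}. Thus FOLLOW(S) = {$, end, false, int}.
FOLLOW(F): in F→end S F int, F is followed by int with FIRST {int}; in R→F then R end, F is followed by then R end with FIRST {then}. Thus FOLLOW(F) = {int, then}.
FOLLOW(R): in S→R then int, R is followed by then int with FIRST {then}; in R→F then R end, R is followed by end with FIRST {end}. Thus FOLLOW(R) = {end, then}.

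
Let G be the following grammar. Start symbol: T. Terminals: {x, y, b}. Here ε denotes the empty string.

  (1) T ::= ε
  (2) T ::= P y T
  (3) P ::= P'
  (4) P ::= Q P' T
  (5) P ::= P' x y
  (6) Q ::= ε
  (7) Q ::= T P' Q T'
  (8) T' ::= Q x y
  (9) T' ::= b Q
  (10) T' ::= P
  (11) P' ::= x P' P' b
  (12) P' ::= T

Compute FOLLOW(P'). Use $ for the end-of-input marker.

{b, x, y}

FIRST(T): from T::=ε we get {ε}; from T::=P y T we get {b, x, y}. So FIRST(T) = {ε, b, x, y}.
FIRST(P'): from P'::=x P' P' b we get {x}; from P'::=T we get {ε, b, x, y}. So FIRST(P') = {ε, b, x, y}.
FIRST(P): from P::=P' we get {ε, b, x, y}; from P::=Q P' T we get {ε, b, x, y}; from P::=P' x y we get {b, x, y}. So FIRST(P) = {ε, b, x, y}.
FIRST(Q): from Q::=ε we get {ε}; from Q::=T P' Q T' we get {ε, b, x, y}. So FIRST(Q) = {ε, b, x, y}.
FIRST(T'): from T'::=Q x y we get {b, x, y}; from T'::=b Q we get {b}; from T'::=P we get {ε, b, x, y}. So FIRST(T') = {ε, b, x, y}.
FOLLOW(T) includes $ since T is the start symbol.
FOLLOW(T): in T::=P y T, the suffix after T is empty (adds nothing new); in P::=Q P' T, the suffix after T is empty, so FOLLOW(T) ⊇ FOLLOW(P) = {b, x, y}; in Q::=T P' Q T', T is followed by P' Q T' with FIRST {ε, b, x, y}; in Q::=T P' Q T', the suffix after T is nullable, so FOLLOW(T) ⊇ FOLLOW(Q) = {b, x, y}; in P'::=T, the suffix after T is empty, so FOLLOW(T) ⊇ FOLLOW(P') = {b, x, y}. Thus FOLLOW(T) = {$, b, x, y}.
FOLLOW(P): in T::=P y T, P is followed by y T with FIRST {y}; in T'::=P, the suffix after P is empty, so FOLLOW(P) ⊇ FOLLOW(T') = {b, x, y}. Thus FOLLOW(P) = {b, x, y}.
FOLLOW(Q): in P::=Q P' T, Q is followed by P' T with FIRST {ε, b, x, y}; in P::=Q P' T, the suffix after Q is nullable, so FOLLOW(Q) ⊇ FOLLOW(P) = {b, x, y}; in Q::=T P' Q T', Q is followed by T' with FIRST {ε, b, x, y}; in Q::=T P' Q T', the suffix after Q is nullable (adds nothing new); in T'::=Q x y, Q is followed by x y with FIRST {x}; in T'::=b Q, the suffix after Q is empty, so FOLLOW(Q) ⊇ FOLLOW(T') = {b, x, y}. Thus FOLLOW(Q) = {b, x, y}.
FOLLOW(T'): in Q::=T P' Q T', the suffix after T' is empty, so FOLLOW(T') ⊇ FOLLOW(Q) = {b, x, y}. Thus FOLLOW(T') = {b, x, y}.
FOLLOW(P'): in P::=P', the suffix after P' is empty, so FOLLOW(P') ⊇ FOLLOW(P) = {b, x, y}; in P::=Q P' T, P' is followed by T with FIRST {ε, b, x, y}; in P::=Q P' T, the suffix after P' is nullable, so FOLLOW(P') ⊇ FOLLOW(P) = {b, x, y}; in P::=P' x y, P' is followed by x y with FIRST {x}; in Q::=T P' Q T', P' is followed by Q T' with FIRST {ε, b, x, y}; in Q::=T P' Q T', the suffix after P' is nullable, so FOLLOW(P') ⊇ FOLLOW(Q) = {b, x, y}; in P'::=x P' P' b (occurrence 1), P' is followed by P' b with FIRST {b, x, y}; in P'::=x P' P' b (occurrence 2), P' is followed by b with FIRST {b}. Thus FOLLOW(P') = {b, x, y}.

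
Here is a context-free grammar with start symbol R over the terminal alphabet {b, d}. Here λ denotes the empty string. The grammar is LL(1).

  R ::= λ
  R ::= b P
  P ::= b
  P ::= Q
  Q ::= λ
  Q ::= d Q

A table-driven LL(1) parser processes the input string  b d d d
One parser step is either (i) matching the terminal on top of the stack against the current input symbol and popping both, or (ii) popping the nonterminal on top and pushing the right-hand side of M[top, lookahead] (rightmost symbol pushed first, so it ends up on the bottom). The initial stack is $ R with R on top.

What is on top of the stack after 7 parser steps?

Q

     Stack  Input      Action
  1  $ R    b d d d $  expand R ::= b P
  2  $ P b  b d d d $  match b
  3  $ P    d d d $    expand P ::= Q
  4  $ Q    d d d $    expand Q ::= d Q
  5  $ Q d  d d d $    match d
  6  $ Q    d d $      expand Q ::= d Q
  7  $ Q d  d d $      match d
Stack after step 7: $ Q (top = Q).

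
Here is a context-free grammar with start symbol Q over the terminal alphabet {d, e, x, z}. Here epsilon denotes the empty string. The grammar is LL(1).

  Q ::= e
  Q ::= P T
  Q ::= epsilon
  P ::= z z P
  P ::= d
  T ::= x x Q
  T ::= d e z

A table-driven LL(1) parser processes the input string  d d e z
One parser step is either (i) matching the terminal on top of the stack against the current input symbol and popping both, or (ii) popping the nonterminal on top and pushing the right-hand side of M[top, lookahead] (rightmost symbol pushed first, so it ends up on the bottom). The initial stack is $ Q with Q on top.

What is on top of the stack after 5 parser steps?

e

step 1: stack=$ Q  input=d d e z $  — expand Q ::= P T
step 2: stack=$ T P  input=d d e z $  — expand P ::= d
step 3: stack=$ T d  input=d d e z $  — match d
step 4: stack=$ T  input=d e z $  — expand T ::= d e z
step 5: stack=$ z e d  input=d e z $  — match d
Stack after step 5: $ z e (top = e).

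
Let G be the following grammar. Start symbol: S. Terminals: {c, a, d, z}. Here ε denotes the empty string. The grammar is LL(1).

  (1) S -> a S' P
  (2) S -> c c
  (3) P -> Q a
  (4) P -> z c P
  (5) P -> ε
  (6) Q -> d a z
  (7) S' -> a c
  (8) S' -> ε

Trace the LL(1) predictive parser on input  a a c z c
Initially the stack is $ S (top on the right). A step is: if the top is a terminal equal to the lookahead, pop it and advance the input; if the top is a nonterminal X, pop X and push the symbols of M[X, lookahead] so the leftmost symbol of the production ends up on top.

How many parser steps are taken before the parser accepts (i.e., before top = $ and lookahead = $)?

9

     Stack     Input        Action
  1  $ S       a a c z c $  expand S -> a S' P
  2  $ P S' a  a a c z c $  match a
  3  $ P S'    a c z c $    expand S' -> a c
  4  $ P c a   a c z c $    match a
  5  $ P c     c z c $      match c
  6  $ P       z c $        expand P -> z c P
  7  $ P c z   z c $        match z
  8  $ P c     c $          match c
  9  $ P       $            expand P -> ε
Accept reached after 9 steps.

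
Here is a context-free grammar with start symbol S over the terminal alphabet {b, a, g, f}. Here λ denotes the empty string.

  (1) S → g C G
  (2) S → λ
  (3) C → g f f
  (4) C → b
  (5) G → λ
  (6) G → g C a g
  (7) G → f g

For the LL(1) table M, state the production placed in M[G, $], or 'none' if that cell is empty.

FIRST(S): from S→g C G we get {g}; from S→λ we get {λ}. So FIRST(S) = {λ, g}.
FIRST(C): from C→g f f we get {g}; from C→b we get {b}. So FIRST(C) = {b, g}.
FIRST(G): from G→λ we get {λ}; from G→g C a g we get {g}; from G→f g we get {f}. So FIRST(G) = {λ, f, g}.
FOLLOW(S) includes $ since S is the start symbol.
FOLLOW(S): S appears on no right-hand side. Thus FOLLOW(S) = {$}.
FOLLOW(G): in S→g C G, the suffix after G is empty, so FOLLOW(G) ⊇ FOLLOW(S) = {$}. Thus FOLLOW(G) = {$}.
For G → λ: FIRST(λ) = {λ}, so it goes in M[G, t] for t ∈ {}; since λ ∈ FIRST, also for every t ∈ FOLLOW(G) = {$}.
For G → g C a g: FIRST(g C a g) = {g}, so it goes in M[G, t] for t ∈ {g}.
For G → f g: FIRST(f g) = {f}, so it goes in M[G, t] for t ∈ {f}.

G → λ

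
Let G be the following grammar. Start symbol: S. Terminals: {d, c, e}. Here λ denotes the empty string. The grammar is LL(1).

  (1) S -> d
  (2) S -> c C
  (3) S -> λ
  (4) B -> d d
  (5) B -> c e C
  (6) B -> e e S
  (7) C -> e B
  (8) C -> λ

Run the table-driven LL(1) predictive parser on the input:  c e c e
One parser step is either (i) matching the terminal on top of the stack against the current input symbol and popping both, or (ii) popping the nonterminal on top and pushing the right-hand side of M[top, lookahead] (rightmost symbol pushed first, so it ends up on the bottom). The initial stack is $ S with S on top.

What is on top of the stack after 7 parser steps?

C

     Stack    Input      Action
  1  $ S      c e c e $  expand S -> c C
  2  $ C c    c e c e $  match c
  3  $ C      e c e $    expand C -> e B
  4  $ B e    e c e $    match e
  5  $ B      c e $      expand B -> c e C
  6  $ C e c  c e $      match c
  7  $ C e    e $        match e
Stack after step 7: $ C (top = C).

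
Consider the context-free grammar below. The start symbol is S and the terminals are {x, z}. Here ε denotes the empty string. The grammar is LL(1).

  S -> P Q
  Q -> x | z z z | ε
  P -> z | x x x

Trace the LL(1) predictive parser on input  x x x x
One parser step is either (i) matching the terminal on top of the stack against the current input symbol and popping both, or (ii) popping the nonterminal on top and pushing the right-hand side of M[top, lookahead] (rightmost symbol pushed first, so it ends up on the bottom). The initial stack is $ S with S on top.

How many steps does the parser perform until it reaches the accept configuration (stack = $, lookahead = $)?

7

step 1: stack=$ S  input=x x x x $  — expand S -> P Q
step 2: stack=$ Q P  input=x x x x $  — expand P -> x x x
step 3: stack=$ Q x x x  input=x x x x $  — match x
step 4: stack=$ Q x x  input=x x x $  — match x
step 5: stack=$ Q x  input=x x $  — match x
step 6: stack=$ Q  input=x $  — expand Q -> x
step 7: stack=$ x  input=x $  — match x
Accept reached after 7 steps.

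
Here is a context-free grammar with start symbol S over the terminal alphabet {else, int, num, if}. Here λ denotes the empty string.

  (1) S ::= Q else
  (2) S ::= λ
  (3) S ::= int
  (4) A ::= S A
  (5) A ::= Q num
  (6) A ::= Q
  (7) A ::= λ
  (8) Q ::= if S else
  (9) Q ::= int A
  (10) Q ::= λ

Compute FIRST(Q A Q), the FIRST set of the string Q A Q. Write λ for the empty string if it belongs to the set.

FIRST(Q): from Q::=if S else we get {if}; from Q::=int A we get {int}; from Q::=λ we get {λ}. So FIRST(Q) = {λ, if, int}.
FIRST(S): from S::=Q else we get {else, if, int}; from S::=λ we get {λ}; from S::=int we get {int}. So FIRST(S) = {λ, else, if, int}.
FIRST(A): from A::=S A we get {λ, else, if, int, num}; from A::=Q num we get {if, int, num}; from A::=Q we get {λ, if, int}; from A::=λ we get {λ}. So FIRST(A) = {λ, else, if, int, num}.
FIRST(Q A Q): take FIRST of each symbol in turn, carrying on past any symbol whose FIRST contains λ; result {λ, else, if, int, num}.

{λ, else, if, int, num}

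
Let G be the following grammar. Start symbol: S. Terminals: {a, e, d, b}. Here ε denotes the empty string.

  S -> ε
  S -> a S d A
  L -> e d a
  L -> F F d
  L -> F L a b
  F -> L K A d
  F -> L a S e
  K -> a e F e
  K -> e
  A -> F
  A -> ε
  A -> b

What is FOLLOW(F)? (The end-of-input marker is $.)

FIRST(S): from S->ε we get {ε}; from S->a S d A we get {a}. So FIRST(S) = {ε, a}.
FIRST(K): from K->a e F e we get {a}; from K->e we get {e}. So FIRST(K) = {a, e}.
FIRST(L): from L->e d a we get {e}; from L->F F d we get {e}; from L->F L a b we get {e}. So FIRST(L) = {e}.
FIRST(F): from F->L K A d we get {e}; from F->L a S e we get {e}. So FIRST(F) = {e}.
FIRST(A): from A->F we get {e}; from A->ε we get {ε}; from A->b we get {b}. So FIRST(A) = {ε, b, e}.
FOLLOW(S) includes $ since S is the start symbol.
FOLLOW(S): in S->a S d A, S is followed by d A with FIRST {d}; in F->L a S e, S is followed by e with FIRST {e}. Thus FOLLOW(S) = {$, d, e}.
FOLLOW(L): in L->F L a b, L is followed by a b with FIRST {a}; in F->L K A d, L is followed by K A d with FIRST {a, e}; in F->L a S e, L is followed by a S e with FIRST {a}. Thus FOLLOW(L) = {a, e}.
FOLLOW(K): in F->L K A d, K is followed by A d with FIRST {b, d, e}. Thus FOLLOW(K) = {b, d, e}.
FOLLOW(A): in S->a S d A, the suffix after A is empty, so FOLLOW(A) ⊇ FOLLOW(S) = {$, d, e}; in F->L K A d, A is followed by d with FIRST {d}. Thus FOLLOW(A) = {$, d, e}.
FOLLOW(F): in L->F F d (occurrence 1), F is followed by F d with FIRST {e}; in L->F F d (occurrence 2), F is followed by d with FIRST {d}; in L->F L a b, F is followed by L a b with FIRST {e}; in K->a e F e, F is followed by e with FIRST {e}; in A->F, the suffix after F is empty, so FOLLOW(F) ⊇ FOLLOW(A) = {$, d, e}. Thus FOLLOW(F) = {$, d, e}.

{$, d, e}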